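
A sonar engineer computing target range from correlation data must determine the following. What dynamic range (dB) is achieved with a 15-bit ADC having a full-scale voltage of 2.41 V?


Dynamic range from full-scale to LSB:
V_min = V_max / 2^bits = 2.41 / 2^15
DR = 20 * log10(V_max / V_min)
   = 20 * log10(2^15)
   = 20 * 15 * log10(2)
   = 90.31 dB

90.31 dB


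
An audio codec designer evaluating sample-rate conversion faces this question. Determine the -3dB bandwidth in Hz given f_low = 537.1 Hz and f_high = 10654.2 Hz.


Bandwidth is the difference of -3dB frequencies:
BW = f_high - f_low
   = 10654.2 - 537.1
   = 10117.1 Hz

10117.1 Hz


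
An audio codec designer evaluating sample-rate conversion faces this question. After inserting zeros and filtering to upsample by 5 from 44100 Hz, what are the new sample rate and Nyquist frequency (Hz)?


Step 1 — output sample rate after interpolation by L:
fs_out = L * fs_in = 5 * 44100 = 220500 Hz

Step 2 — Nyquist frequency of the output stream:
f_Nyq = fs_out / 2 = 220500 / 2 = 110250.0 Hz

fs_out = 220500 Hz; f_Nyquist = 110250.0 Hz


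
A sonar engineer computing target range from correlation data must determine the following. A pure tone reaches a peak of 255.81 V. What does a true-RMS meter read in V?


RMS voltage for a sinusoidal waveform:
V_rms = V_peak / sqrt(2)
      = 255.81 / 1.414214
      = 180.885 V

180.885 V


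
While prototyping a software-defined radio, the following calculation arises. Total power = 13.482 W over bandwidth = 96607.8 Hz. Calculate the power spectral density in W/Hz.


Power spectral density:
PSD = P / BW
    = 13.482 / 96607.8
    = 0.00013955 W/Hz

0.00013955 W/Hz


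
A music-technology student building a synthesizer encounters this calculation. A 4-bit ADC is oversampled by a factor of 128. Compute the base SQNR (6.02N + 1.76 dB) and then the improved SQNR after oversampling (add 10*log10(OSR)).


Step 1 — baseline SQNR at Nyquist:
SQNR_base = 6.02*N + 1.76
          = 6.02*4 + 1.76
          = 25.84 dB

Step 2 — oversampling processing gain:
G = 10*log10(OSR) = 10*log10(128) = 21.07 dB

Step 3 — total:
SQNR_total = 25.84 + 21.07 = 46.91 dB

Base SQNR = 25.84 dB; oversampled SQNR = 46.91 dB


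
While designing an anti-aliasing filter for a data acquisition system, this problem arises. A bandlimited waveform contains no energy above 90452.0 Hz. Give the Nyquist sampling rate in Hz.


The Nyquist rate is twice the maximum frequency component.
fs_min = 2 * fmax
      = 2 * 90452.0
      = 180904.0 Hz

180904.0


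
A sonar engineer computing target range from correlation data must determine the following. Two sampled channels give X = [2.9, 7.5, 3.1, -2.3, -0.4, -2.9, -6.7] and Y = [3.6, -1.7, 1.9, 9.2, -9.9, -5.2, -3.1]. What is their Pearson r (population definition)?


Pearson correlation coefficient (population):
r = cov(X,Y) / (std(X) * std(Y))
Mean X = 0.1714, Mean Y = -0.7429
Cov(X,Y) = 3.303061
Std(X) = 4.355855, Std(Y) = 5.792818
r = 0.1309

0.1309


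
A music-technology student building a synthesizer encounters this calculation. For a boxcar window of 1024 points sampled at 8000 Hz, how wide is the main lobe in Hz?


Main lobe width for a rectangular window:
Width = 2 * fs / N
      = 2 * 8000 / 1024
      = 16000 / 1024
      = 15.625 Hz

15.625 Hz


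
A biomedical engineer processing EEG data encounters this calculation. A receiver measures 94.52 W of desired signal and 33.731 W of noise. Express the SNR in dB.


SNR in decibels:
SNR = 10 * log10(Ps / Pn)
    = 10 * log10(94.52 / 33.731)
    = 10 * log10(2.8022)
    = 10 * 0.4475
    = 4.47 dB

4.47 dB


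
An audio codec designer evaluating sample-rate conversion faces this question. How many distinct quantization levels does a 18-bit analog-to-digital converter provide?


Number of quantization levels = 2^N
= 2^18
= 262144

262144


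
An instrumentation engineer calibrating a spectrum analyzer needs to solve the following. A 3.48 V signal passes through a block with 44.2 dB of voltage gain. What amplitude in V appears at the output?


Output voltage from dB gain:
V_out = V_in * 10^(gain_dB / 20)
      = 3.48 * 10^(44.2 / 20)
      = 3.48 * 162.18101
      = 564.3899 V

564.3899 V


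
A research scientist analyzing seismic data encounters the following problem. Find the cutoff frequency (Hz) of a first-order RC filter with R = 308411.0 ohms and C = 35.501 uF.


Cutoff frequency of a first-order RC filter:
fc = 1 / (2 * pi * R * C)
C = 35.501 uF = 3.5501e-05 F
fc = 1 / (2 * pi * 308411.0 * 3.5501e-05)
   = 1 / 68.79396076739
   = 0.014536 Hz

0.014536 Hz


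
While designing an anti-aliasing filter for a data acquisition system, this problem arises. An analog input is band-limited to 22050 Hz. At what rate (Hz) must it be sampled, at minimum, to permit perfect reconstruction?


The Nyquist rate is twice the maximum frequency component.
fs_min = 2 * fmax
      = 2 * 22050
      = 44100 Hz

44100


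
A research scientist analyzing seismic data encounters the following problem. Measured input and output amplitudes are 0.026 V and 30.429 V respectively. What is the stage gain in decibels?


Voltage gain in dB:
G = 20 * log10(Vout / Vin)
  = 20 * log10(30.429 / 0.026)
  = 20 * log10(1170.346154)
  = 20 * 3.068314
  = 61.37 dB

61.37 dB


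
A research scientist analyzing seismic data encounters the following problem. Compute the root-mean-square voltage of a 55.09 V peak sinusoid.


RMS voltage for a sinusoidal waveform:
V_rms = V_peak / sqrt(2)
      = 55.09 / 1.414214
      = 38.955 V

38.955 V


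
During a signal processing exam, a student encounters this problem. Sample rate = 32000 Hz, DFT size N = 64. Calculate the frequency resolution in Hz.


DFT frequency resolution:
df = fs / N
   = 32000 / 64
   = 500.0 Hz

500.0 Hz


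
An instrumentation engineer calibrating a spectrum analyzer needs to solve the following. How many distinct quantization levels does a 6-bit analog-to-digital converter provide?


Number of quantization levels = 2^N
= 2^6
= 64

64


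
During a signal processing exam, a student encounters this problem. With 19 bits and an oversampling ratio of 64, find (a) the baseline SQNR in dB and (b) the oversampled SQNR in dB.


Step 1 — baseline SQNR at Nyquist:
SQNR_base = 6.02*N + 1.76
          = 6.02*19 + 1.76
          = 116.14 dB

Step 2 — oversampling processing gain:
G = 10*log10(OSR) = 10*log10(64) = 18.06 dB

Step 3 — total:
SQNR_total = 116.14 + 18.06 = 134.2 dB

Base SQNR = 116.14 dB; oversampled SQNR = 134.2 dB


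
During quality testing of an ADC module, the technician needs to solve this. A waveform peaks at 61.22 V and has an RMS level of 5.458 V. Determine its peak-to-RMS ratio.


Crest factor is the ratio of peak to RMS:
CF = V_peak / V_rms
   = 61.22 / 5.458
   = 11.2166

11.2166


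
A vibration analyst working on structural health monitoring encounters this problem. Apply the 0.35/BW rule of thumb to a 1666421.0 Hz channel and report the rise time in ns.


Rise time from bandwidth relationship:
tr = 0.35 / BW
   = 0.35 / 1666421.0
   = 2.100309586e-07 s
   = 210.031 ns

210.031 ns


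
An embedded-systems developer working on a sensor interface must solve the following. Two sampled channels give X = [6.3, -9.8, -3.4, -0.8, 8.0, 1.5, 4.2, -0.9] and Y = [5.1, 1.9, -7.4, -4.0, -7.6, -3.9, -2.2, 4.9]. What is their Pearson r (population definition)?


Pearson correlation coefficient (population):
r = cov(X,Y) / (std(X) * std(Y))
Mean X = 0.6375, Mean Y = -1.65
Cov(X,Y) = -3.751875
Std(X) = 5.354656, Std(Y) = 4.748947
r = -0.1475

-0.1475


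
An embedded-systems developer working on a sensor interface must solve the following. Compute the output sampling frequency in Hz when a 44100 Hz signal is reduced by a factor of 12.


Decimation reduces the sample rate:
fs_out = fs_in / M
       = 44100 / 12
       = 3675.0 Hz

3675.0 Hz


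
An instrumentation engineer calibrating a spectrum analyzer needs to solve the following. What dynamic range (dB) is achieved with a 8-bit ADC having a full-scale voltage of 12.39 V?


Dynamic range from full-scale to LSB:
V_min = V_max / 2^bits = 12.39 / 2^8
DR = 20 * log10(V_max / V_min)
   = 20 * log10(2^8)
   = 20 * 8 * log10(2)
   = 48.16 dB

48.16 dB


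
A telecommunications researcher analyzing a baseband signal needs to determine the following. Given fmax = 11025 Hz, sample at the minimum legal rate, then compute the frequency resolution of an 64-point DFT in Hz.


Step 1 — Nyquist sampling rate:
fs = 2 * fmax = 2 * 11025 = 22050 Hz

Step 2 — DFT bin spacing:
df = fs / N = 22050 / 64 = 344.5312 Hz

344.5312 Hz


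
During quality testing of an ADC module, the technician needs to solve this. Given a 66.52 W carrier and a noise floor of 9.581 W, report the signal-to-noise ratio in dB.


SNR in decibels:
SNR = 10 * log10(Ps / Pn)
    = 10 * log10(66.52 / 9.581)
    = 10 * log10(6.9429)
    = 10 * 0.8415
    = 8.42 dB

8.42 dB


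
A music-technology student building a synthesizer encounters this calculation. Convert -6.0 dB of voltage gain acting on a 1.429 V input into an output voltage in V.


Output voltage from dB gain:
V_out = V_in * 10^(gain_dB / 20)
      = 1.429 * 10^(-6.0 / 20)
      = 1.429 * 0.501187
      = 0.7162 V

0.7162 V


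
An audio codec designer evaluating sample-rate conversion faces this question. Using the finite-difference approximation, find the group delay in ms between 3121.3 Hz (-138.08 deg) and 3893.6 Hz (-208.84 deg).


Group delay from phase difference:
tau = -d(phi)/d(omega)
d(phi) = -70.76 deg = -1.234995 rad
d(omega) = 2*pi*(3893.6 - 3121.3) = 4852.504 rad/s
tau = -(-1.234995) / 4852.504
    = 0.2545 ms

0.2545 ms


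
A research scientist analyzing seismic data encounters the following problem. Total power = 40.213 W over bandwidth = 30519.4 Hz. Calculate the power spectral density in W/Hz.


Power spectral density:
PSD = P / BW
    = 40.213 / 30519.4
    = 0.00131762 W/Hz

0.00131762 W/Hz


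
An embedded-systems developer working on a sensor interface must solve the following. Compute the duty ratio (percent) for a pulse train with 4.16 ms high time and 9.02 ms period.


Duty cycle as a percentage:
DC = (t_on / T) * 100
   = (4.16 / 9.02) * 100
   = 0.461197 * 100
   = 46.12 %

46.12 %


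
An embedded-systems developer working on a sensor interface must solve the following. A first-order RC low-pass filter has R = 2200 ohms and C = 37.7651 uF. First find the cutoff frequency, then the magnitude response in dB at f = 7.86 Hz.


Step 1 — cutoff frequency:
fc = 1 / (2*pi*R*C)
C = 37.7651 uF = 3.77651e-05 F
fc = 1 / (2*pi*2200*3.77651e-05)
   = 1.91561 Hz

Step 2 — magnitude at f = 7.86 Hz:
|H(f)| = 1 / sqrt(1 + (f/fc)^2)
f/fc = 7.86 / 1.91561 = 4.103132
|H| = 1 / sqrt(1 + 16.835692) = 0.2367855
|H|_dB = 20*log10(0.2367855) = -12.51 dB

fc = 1.91561 Hz; |H(7.86 Hz)| = -12.51 dB


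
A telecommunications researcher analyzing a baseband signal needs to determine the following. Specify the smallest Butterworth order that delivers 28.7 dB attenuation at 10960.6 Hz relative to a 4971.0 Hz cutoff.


Butterworth filter order formula:
n = log10(10^(A/10) - 1) / (2 * log10(f_stop/f_pass))
10^(28.7/10) - 1 = 740.3102
f_stop/f_pass = 10960.6 / 4971.0 = 2.2049
n = 4.1781 -> ceil = 5

5


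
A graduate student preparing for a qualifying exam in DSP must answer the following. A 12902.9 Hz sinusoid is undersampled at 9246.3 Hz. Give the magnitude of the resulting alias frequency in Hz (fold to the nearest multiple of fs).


Compute the nearest integer multiple of fs to the signal:
n = round(12902.9 / 9246.3) = 1
f_alias = |12902.9 - 1 * 9246.3|
        = |12902.9 - 9246.3|
        = 3656.6 Hz

3656.6


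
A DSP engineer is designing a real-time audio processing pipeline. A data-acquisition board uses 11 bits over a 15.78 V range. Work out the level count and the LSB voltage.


Step 1 — number of quantization levels:
L = 2^N = 2^11 = 2048

Step 2 — LSB step size:
delta = Vfs / L
      = 15.78 / 2048
      = 0.00770508 V

Levels = 2048; step size = 0.00770508 V


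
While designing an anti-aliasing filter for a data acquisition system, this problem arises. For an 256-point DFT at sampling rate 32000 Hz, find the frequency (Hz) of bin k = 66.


Frequency of DFT bin k:
f_k = k * fs / N
    = 66 * 32000 / 256
    = 2112000 / 256
    = 8250.0 Hz

8250.0 Hz


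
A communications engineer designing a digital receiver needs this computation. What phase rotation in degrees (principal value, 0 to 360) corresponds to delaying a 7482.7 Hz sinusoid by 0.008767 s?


Phase shift from frequency and time delay:
phi = 360 * f * t_delay
    = 360 * 7482.7 * 0.008767
    = 23616.3 degrees
    mod 360 = 216.3 degrees

216.3 degrees


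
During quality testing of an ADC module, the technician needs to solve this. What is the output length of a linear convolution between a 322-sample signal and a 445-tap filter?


Linear convolution output length:
L = N + M - 1
  = 322 + 445 - 1
  = 766 samples

766


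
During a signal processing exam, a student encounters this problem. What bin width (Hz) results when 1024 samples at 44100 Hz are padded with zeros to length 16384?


Frequency resolution after zero-padding:
N_padded = 1024 * 16 = 16384
df = fs / N_padded
   = 44100 / 16384
   = 2.6917 Hz

2.6917 Hz


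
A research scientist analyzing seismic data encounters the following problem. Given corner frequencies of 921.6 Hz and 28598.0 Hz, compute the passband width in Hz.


Bandwidth is the difference of -3dB frequencies:
BW = f_high - f_low
   = 28598.0 - 921.6
   = 27676.4 Hz

27676.4 Hz


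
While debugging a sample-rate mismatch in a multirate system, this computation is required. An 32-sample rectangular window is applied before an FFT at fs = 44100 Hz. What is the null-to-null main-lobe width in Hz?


Main lobe width for a rectangular window:
Width = 2 * fs / N
      = 2 * 44100 / 32
      = 88200 / 32
      = 2756.25 Hz

2756.25 Hz


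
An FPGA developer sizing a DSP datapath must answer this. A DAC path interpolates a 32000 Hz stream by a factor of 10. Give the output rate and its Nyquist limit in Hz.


Step 1 — output sample rate after interpolation by L:
fs_out = L * fs_in = 10 * 32000 = 320000 Hz

Step 2 — Nyquist frequency of the output stream:
f_Nyq = fs_out / 2 = 320000 / 2 = 160000.0 Hz

fs_out = 320000 Hz; f_Nyquist = 160000.0 Hz


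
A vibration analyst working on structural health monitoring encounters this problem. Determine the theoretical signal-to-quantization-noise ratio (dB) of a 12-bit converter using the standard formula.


Theoretical SNR for a full-scale sinusoid:
SNR = 6.02 * N + 1.76
    = 6.02 * 12 + 1.76
    = 72.24 + 1.76
    = 74.0 dB

74.0 dB


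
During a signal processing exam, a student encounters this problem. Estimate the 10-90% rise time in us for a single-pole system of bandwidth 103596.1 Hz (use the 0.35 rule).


Rise time from bandwidth relationship:
tr = 0.35 / BW
   = 0.35 / 103596.1
   = 3.378505562e-06 s
   = 3.3785 us

3.3785 us


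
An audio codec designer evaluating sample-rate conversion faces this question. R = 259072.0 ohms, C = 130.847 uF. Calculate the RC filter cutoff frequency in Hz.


Cutoff frequency of a first-order RC filter:
fc = 1 / (2 * pi * R * C)
C = 130.847 uF = 0.000130847 F
fc = 1 / (2 * pi * 259072.0 * 0.000130847)
   = 1 / 212.99240429138
   = 0.004695 Hz

0.004695 Hz


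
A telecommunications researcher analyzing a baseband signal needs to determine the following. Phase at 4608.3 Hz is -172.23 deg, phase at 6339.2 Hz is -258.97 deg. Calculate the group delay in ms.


Group delay from phase difference:
tau = -d(phi)/d(omega)
d(phi) = -86.74 deg = -1.513899 rad
d(omega) = 2*pi*(6339.2 - 4608.3) = 10875.5654 rad/s
tau = -(-1.513899) / 10875.5654
    = 0.1392 ms

0.1392 ms


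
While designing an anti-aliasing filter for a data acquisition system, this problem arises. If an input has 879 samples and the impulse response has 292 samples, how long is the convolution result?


Linear convolution output length:
L = N + M - 1
  = 879 + 292 - 1
  = 1170 samples

1170


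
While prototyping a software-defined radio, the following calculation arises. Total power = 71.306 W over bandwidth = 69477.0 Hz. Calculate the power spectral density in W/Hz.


Power spectral density:
PSD = P / BW
    = 71.306 / 69477.0
    = 0.00102633 W/Hz

0.00102633 W/Hz


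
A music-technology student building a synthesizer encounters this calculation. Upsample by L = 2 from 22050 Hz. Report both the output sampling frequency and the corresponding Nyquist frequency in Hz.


Step 1 — output sample rate after interpolation by L:
fs_out = L * fs_in = 2 * 22050 = 44100 Hz

Step 2 — Nyquist frequency of the output stream:
f_Nyq = fs_out / 2 = 44100 / 2 = 22050.0 Hz

fs_out = 44100 Hz; f_Nyquist = 22050.0 Hz


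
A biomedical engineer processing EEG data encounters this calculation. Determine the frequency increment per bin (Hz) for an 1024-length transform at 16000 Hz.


DFT frequency resolution:
df = fs / N
   = 16000 / 1024
   = 15.625 Hz

15.625 Hz


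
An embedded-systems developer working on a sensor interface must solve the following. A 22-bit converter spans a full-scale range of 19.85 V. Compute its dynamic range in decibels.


Dynamic range from full-scale to LSB:
V_min = V_max / 2^bits = 19.85 / 2^22
DR = 20 * log10(V_max / V_min)
   = 20 * log10(2^22)
   = 20 * 22 * log10(2)
   = 132.45 dB

132.45 dB


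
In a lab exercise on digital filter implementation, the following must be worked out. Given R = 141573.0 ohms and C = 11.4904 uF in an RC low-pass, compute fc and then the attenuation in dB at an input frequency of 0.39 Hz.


Step 1 — cutoff frequency:
fc = 1 / (2*pi*R*C)
C = 11.4904 uF = 1.14904e-05 F
fc = 1 / (2*pi*141573.0*1.14904e-05)
   = 0.0978373 Hz

Step 2 — magnitude at f = 0.39 Hz:
|H(f)| = 1 / sqrt(1 + (f/fc)^2)
f/fc = 0.39 / 0.0978373 = 3.98621
|H| = 1 / sqrt(1 + 15.88987) = 0.2433251
|H|_dB = 20*log10(0.2433251) = -12.28 dB

fc = 0.0978373 Hz; |H(0.39 Hz)| = -12.28 dB


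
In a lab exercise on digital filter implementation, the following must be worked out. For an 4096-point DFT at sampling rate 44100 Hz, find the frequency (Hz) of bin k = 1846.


Frequency of DFT bin k:
f_k = k * fs / N
    = 1846 * 44100 / 4096
    = 81408600 / 4096
    = 19875.146 Hz

19875.146 Hz


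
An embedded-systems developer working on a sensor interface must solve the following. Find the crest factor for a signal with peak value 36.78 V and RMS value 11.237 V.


Crest factor is the ratio of peak to RMS:
CF = V_peak / V_rms
   = 36.78 / 11.237
   = 3.2731

3.2731


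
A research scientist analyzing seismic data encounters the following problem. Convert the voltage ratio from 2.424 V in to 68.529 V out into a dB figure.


Voltage gain in dB:
G = 20 * log10(Vout / Vin)
  = 20 * log10(68.529 / 2.424)
  = 20 * log10(28.27104)
  = 20 * 1.451342
  = 29.03 dB

29.03 dB


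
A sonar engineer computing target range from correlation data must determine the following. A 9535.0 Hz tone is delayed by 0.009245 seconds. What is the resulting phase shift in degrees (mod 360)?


Phase shift from frequency and time delay:
phi = 360 * f * t_delay
    = 360 * 9535.0 * 0.009245
    = 31734.39 degrees
    mod 360 = 54.39 degrees

54.39 degrees


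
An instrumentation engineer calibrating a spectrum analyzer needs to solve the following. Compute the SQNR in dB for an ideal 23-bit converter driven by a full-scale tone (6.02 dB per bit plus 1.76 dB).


Theoretical SNR for a full-scale sinusoid:
SNR = 6.02 * N + 1.76
    = 6.02 * 23 + 1.76
    = 138.46 + 1.76
    = 140.22 dB

140.22 dB


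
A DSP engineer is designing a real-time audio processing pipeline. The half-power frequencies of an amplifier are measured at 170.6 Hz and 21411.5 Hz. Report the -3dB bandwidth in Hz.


Bandwidth is the difference of -3dB frequencies:
BW = f_high - f_low
   = 21411.5 - 170.6
   = 21240.9 Hz

21240.9 Hz


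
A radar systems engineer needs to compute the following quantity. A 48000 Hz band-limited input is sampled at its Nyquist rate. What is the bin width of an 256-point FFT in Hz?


Step 1 — Nyquist sampling rate:
fs = 2 * fmax = 2 * 48000 = 96000 Hz

Step 2 — DFT bin spacing:
df = fs / N = 96000 / 256 = 375.0 Hz

375.0 Hz


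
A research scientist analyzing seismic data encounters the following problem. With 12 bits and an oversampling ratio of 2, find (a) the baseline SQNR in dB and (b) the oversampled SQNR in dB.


Step 1 — baseline SQNR at Nyquist:
SQNR_base = 6.02*N + 1.76
          = 6.02*12 + 1.76
          = 74.0 dB

Step 2 — oversampling processing gain:
G = 10*log10(OSR) = 10*log10(2) = 3.01 dB

Step 3 — total:
SQNR_total = 74.0 + 3.01 = 77.01 dB

Base SQNR = 74.0 dB; oversampled SQNR = 77.01 dB


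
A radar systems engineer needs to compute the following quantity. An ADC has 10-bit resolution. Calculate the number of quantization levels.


Number of quantization levels = 2^N
= 2^10
= 1024

1024


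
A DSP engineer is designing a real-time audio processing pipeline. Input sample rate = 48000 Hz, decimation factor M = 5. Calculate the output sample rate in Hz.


Decimation reduces the sample rate:
fs_out = fs_in / M
       = 48000 / 5
       = 9600.0 Hz

9600.0 Hz


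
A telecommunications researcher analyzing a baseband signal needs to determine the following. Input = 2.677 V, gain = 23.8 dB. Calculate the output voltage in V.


Output voltage from dB gain:
V_out = V_in * 10^(gain_dB / 20)
      = 2.677 * 10^(23.8 / 20)
      = 2.677 * 15.488166
      = 41.4618 V

41.4618 V


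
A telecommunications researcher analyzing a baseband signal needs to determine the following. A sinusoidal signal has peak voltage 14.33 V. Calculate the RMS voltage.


RMS voltage for a sinusoidal waveform:
V_rms = V_peak / sqrt(2)
      = 14.33 / 1.414214
      = 10.133 V

10.133 V


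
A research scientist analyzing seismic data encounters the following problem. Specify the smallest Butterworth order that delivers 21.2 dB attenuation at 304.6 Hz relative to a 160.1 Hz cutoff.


Butterworth filter order formula:
n = log10(10^(A/10) - 1) / (2 * log10(f_stop/f_pass))
10^(21.2/10) - 1 = 130.8257
f_stop/f_pass = 304.6 / 160.1 = 1.9026
n = 3.7888 -> ceil = 4

4


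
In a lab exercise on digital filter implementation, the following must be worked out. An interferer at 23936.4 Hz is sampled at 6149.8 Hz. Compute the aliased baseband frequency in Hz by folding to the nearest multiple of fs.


Compute the nearest integer multiple of fs to the signal:
n = round(23936.4 / 6149.8) = 4
f_alias = |23936.4 - 4 * 6149.8|
        = |23936.4 - 24599.2|
        = 662.8 Hz

662.8


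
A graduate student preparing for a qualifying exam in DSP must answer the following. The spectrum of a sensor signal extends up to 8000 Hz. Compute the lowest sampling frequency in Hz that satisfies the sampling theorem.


The Nyquist rate is twice the maximum frequency component.
fs_min = 2 * fmax
      = 2 * 8000
      = 16000 Hz

16000


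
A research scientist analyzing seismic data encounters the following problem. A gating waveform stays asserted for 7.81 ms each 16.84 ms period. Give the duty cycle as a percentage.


Duty cycle as a percentage:
DC = (t_on / T) * 100
   = (7.81 / 16.84) * 100
   = 0.463777 * 100
   = 46.38 %

46.38 %


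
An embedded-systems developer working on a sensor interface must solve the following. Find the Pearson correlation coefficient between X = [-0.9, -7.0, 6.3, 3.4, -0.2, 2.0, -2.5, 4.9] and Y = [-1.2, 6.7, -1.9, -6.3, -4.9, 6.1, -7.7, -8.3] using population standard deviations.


Pearson correlation coefficient (population):
r = cov(X,Y) / (std(X) * std(Y))
Mean X = 0.75, Mean Y = -2.1875
Cov(X,Y) = -9.290625
Std(X) = 4.044441, Std(Y) = 5.485763
r = -0.4187

-0.4187


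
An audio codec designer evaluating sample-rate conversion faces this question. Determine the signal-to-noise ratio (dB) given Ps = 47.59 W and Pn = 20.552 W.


SNR in decibels:
SNR = 10 * log10(Ps / Pn)
    = 10 * log10(47.59 / 20.552)
    = 10 * log10(2.3156)
    = 10 * 0.3647
    = 3.65 dB

3.65 dB


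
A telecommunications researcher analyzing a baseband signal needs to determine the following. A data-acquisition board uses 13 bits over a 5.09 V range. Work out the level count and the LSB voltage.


Step 1 — number of quantization levels:
L = 2^N = 2^13 = 8192

Step 2 — LSB step size:
delta = Vfs / L
      = 5.09 / 8192
      = 0.00062134 V

Levels = 8192; step size = 0.00062134 V


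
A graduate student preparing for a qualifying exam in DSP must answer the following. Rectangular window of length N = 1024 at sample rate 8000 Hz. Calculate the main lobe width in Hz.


Main lobe width for a rectangular window:
Width = 2 * fs / N
      = 2 * 8000 / 1024
      = 16000 / 1024
      = 15.625 Hz

15.625 Hz


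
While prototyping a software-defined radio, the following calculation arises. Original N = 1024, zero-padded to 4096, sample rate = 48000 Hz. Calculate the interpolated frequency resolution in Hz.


Frequency resolution after zero-padding:
N_padded = 1024 * 4 = 4096
df = fs / N_padded
   = 48000 / 4096
   = 11.7188 Hz

11.7188 Hz


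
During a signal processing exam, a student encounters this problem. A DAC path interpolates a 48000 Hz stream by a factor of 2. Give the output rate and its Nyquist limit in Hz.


Step 1 — output sample rate after interpolation by L:
fs_out = L * fs_in = 2 * 48000 = 96000 Hz

Step 2 — Nyquist frequency of the output stream:
f_Nyq = fs_out / 2 = 96000 / 2 = 48000.0 Hz

fs_out = 96000 Hz; f_Nyquist = 48000.0 Hz


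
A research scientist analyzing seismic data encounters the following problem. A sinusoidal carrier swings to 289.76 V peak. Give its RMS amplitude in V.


RMS voltage for a sinusoidal waveform:
V_rms = V_peak / sqrt(2)
      = 289.76 / 1.414214
      = 204.891 V

204.891 V


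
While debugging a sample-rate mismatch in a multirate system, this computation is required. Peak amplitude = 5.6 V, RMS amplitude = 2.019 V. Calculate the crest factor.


Crest factor is the ratio of peak to RMS:
CF = V_peak / V_rms
   = 5.6 / 2.019
   = 2.7737

2.7737


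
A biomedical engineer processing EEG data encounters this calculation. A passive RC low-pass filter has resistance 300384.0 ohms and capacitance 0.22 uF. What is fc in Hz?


Cutoff frequency of a first-order RC filter:
fc = 1 / (2 * pi * R * C)
C = 0.22 uF = 2.2e-07 F
fc = 1 / (2 * pi * 300384.0 * 2.2e-07)
   = 1 / 0.4152210337686
   = 2.408356 Hz

2.408356 Hz


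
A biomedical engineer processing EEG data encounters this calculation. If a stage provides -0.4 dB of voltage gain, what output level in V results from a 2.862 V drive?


Output voltage from dB gain:
V_out = V_in * 10^(gain_dB / 20)
      = 2.862 * 10^(-0.4 / 20)
      = 2.862 * 0.954993
      = 2.7332 V

2.7332 V


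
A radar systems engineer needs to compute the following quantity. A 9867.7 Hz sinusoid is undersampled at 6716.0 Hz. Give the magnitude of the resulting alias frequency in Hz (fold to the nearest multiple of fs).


Compute the nearest integer multiple of fs to the signal:
n = round(9867.7 / 6716.0) = 1
f_alias = |9867.7 - 1 * 6716.0|
        = |9867.7 - 6716.0|
        = 3151.7 Hz

3151.7


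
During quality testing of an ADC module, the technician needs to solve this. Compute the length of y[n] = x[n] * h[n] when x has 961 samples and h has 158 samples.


Linear convolution output length:
L = N + M - 1
  = 961 + 158 - 1
  = 1118 samples

1118


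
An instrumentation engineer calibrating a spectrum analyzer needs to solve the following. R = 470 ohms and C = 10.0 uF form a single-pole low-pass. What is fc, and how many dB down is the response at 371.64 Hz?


Step 1 — cutoff frequency:
fc = 1 / (2*pi*R*C)
C = 10.0 uF = 1e-05 F
fc = 1 / (2*pi*470*1e-05)
   = 33.8628 Hz

Step 2 — magnitude at f = 371.64 Hz:
|H(f)| = 1 / sqrt(1 + (f/fc)^2)
f/fc = 371.64 / 33.8628 = 10.974875
|H| = 1 / sqrt(1 + 120.447881) = 0.0907413
|H|_dB = 20*log10(0.0907413) = -20.84 dB

fc = 33.8628 Hz; |H(371.64 Hz)| = -20.84 dB


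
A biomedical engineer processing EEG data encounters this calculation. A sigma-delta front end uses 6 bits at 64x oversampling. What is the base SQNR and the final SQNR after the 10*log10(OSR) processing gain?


Step 1 — baseline SQNR at Nyquist:
SQNR_base = 6.02*N + 1.76
          = 6.02*6 + 1.76
          = 37.88 dB

Step 2 — oversampling processing gain:
G = 10*log10(OSR) = 10*log10(64) = 18.06 dB

Step 3 — total:
SQNR_total = 37.88 + 18.06 = 55.94 dB

Base SQNR = 37.88 dB; oversampled SQNR = 55.94 dB


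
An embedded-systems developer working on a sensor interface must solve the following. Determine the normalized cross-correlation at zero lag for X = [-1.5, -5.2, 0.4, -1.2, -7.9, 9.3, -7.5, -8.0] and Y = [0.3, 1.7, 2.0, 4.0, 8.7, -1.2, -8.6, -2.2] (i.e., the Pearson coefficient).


Pearson correlation coefficient (population):
r = cov(X,Y) / (std(X) * std(Y))
Mean X = -2.7, Mean Y = 0.5875
Cov(X,Y) = 0.20125
Std(X) = 5.496817, Std(Y) = 4.692397
r = 0.0078

0.0078


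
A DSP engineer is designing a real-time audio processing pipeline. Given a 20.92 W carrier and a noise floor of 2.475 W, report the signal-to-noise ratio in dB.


SNR in decibels:
SNR = 10 * log10(Ps / Pn)
    = 10 * log10(20.92 / 2.475)
    = 10 * log10(8.4525)
    = 10 * 0.927
    = 9.27 dB

9.27 dB


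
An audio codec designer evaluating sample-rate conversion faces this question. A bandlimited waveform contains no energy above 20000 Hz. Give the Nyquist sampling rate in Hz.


The Nyquist rate is twice the maximum frequency component.
fs_min = 2 * fmax
      = 2 * 20000
      = 40000 Hz

40000


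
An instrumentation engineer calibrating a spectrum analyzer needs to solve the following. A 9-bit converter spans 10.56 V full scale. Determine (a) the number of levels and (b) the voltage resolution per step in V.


Step 1 — number of quantization levels:
L = 2^N = 2^9 = 512

Step 2 — LSB step size:
delta = Vfs / L
      = 10.56 / 512
      = 0.020625 V

Levels = 512; step size = 0.020625 V


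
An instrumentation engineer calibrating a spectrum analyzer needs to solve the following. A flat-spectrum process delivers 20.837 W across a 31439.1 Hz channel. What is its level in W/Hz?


Power spectral density:
PSD = P / BW
    = 20.837 / 31439.1
    = 0.00066277 W/Hz

0.00066277 W/Hz


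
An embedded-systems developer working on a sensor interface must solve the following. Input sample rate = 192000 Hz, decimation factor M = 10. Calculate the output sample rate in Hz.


Decimation reduces the sample rate:
fs_out = fs_in / M
       = 192000 / 10
       = 19200.0 Hz

19200.0 Hz


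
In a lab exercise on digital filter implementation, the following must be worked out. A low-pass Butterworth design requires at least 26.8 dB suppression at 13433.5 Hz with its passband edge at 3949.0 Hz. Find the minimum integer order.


Butterworth filter order formula:
n = log10(10^(A/10) - 1) / (2 * log10(f_stop/f_pass))
10^(26.8/10) - 1 = 477.6301
f_stop/f_pass = 13433.5 / 3949.0 = 3.4017
n = 2.5194 -> ceil = 3

3


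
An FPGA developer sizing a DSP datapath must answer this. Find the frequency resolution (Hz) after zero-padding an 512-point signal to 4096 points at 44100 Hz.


Frequency resolution after zero-padding:
N_padded = 512 * 8 = 4096
df = fs / N_padded
   = 44100 / 4096
   = 10.7666 Hz

10.7666 Hz


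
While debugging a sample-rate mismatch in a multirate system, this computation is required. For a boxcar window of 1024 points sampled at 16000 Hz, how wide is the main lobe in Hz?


Main lobe width for a rectangular window:
Width = 2 * fs / N
      = 2 * 16000 / 1024
      = 32000 / 1024
      = 31.25 Hz

31.25 Hz


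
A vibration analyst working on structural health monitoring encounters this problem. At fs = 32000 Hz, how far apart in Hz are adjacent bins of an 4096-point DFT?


DFT frequency resolution:
df = fs / N
   = 32000 / 4096
   = 7.8125 Hz

7.8125 Hz


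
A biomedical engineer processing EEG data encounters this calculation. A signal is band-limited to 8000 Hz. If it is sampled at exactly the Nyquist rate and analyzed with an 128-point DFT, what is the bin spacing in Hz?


Step 1 — Nyquist sampling rate:
fs = 2 * fmax = 2 * 8000 = 16000 Hz

Step 2 — DFT bin spacing:
df = fs / N = 16000 / 128 = 125.0 Hz

125.0 Hz


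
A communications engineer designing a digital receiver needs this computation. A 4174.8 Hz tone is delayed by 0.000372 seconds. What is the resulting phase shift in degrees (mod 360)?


Phase shift from frequency and time delay:
phi = 360 * f * t_delay
    = 360 * 4174.8 * 0.000372
    = 559.09 degrees
    mod 360 = 199.09 degrees

199.09 degrees


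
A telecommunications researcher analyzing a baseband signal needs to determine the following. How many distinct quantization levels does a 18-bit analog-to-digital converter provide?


Number of quantization levels = 2^N
= 2^18
= 262144

262144


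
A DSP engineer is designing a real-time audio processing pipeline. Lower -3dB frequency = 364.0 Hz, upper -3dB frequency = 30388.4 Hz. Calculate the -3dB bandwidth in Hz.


Bandwidth is the difference of -3dB frequencies:
BW = f_high - f_low
   = 30388.4 - 364.0
   = 30024.4 Hz

30024.4 Hz


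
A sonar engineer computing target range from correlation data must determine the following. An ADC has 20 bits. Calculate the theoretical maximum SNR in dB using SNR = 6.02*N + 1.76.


Theoretical SNR for a full-scale sinusoid:
SNR = 6.02 * N + 1.76
    = 6.02 * 20 + 1.76
    = 120.4 + 1.76
    = 122.16 dB

122.16 dB


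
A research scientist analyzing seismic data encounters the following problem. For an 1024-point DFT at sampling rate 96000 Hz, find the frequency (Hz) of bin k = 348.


Frequency of DFT bin k:
f_k = k * fs / N
    = 348 * 96000 / 1024
    = 33408000 / 1024
    = 32625.0 Hz

32625.0 Hz


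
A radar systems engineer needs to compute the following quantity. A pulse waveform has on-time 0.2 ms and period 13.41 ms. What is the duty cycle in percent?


Duty cycle as a percentage:
DC = (t_on / T) * 100
   = (0.2 / 13.41) * 100
   = 0.014914 * 100
   = 1.49 %

1.49 %


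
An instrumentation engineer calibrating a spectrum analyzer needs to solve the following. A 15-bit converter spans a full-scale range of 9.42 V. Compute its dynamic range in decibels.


Dynamic range from full-scale to LSB:
V_min = V_max / 2^bits = 9.42 / 2^15
DR = 20 * log10(V_max / V_min)
   = 20 * log10(2^15)
   = 20 * 15 * log10(2)
   = 90.31 dB

90.31 dB


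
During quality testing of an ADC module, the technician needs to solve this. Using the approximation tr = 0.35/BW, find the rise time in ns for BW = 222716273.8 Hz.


Rise time from bandwidth relationship:
tr = 0.35 / BW
   = 0.35 / 222716273.8
   = 1.571506177e-09 s
   = 1.5715 ns

1.5715 ns


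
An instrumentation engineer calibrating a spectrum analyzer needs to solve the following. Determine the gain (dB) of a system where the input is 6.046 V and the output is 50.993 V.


Voltage gain in dB:
G = 20 * log10(Vout / Vin)
  = 20 * log10(50.993 / 6.046)
  = 20 * log10(8.434171)
  = 20 * 0.926042
  = 18.52 dB

18.52 dB


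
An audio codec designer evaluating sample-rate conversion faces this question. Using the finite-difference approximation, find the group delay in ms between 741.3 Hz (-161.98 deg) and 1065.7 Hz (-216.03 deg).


Group delay from phase difference:
tau = -d(phi)/d(omega)
d(phi) = -54.05 deg = -0.94335 rad
d(omega) = 2*pi*(1065.7 - 741.3) = 2038.2653 rad/s
tau = -(-0.94335) / 2038.2653
    = 0.4628 ms

0.4628 ms


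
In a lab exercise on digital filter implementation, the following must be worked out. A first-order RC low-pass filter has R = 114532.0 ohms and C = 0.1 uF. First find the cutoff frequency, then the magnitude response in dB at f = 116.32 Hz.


Step 1 — cutoff frequency:
fc = 1 / (2*pi*R*C)
C = 0.1 uF = 1e-07 F
fc = 1 / (2*pi*114532.0*1e-07)
   = 13.8961 Hz

Step 2 — magnitude at f = 116.32 Hz:
|H(f)| = 1 / sqrt(1 + (f/fc)^2)
f/fc = 116.32 / 13.8961 = 8.370694
|H| = 1 / sqrt(1 + 70.068518) = 0.1186209
|H|_dB = 20*log10(0.1186209) = -18.52 dB

fc = 13.8961 Hz; |H(116.32 Hz)| = -18.52 dB


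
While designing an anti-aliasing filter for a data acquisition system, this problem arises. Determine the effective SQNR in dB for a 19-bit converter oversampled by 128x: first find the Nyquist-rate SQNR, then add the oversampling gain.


Step 1 — baseline SQNR at Nyquist:
SQNR_base = 6.02*N + 1.76
          = 6.02*19 + 1.76
          = 116.14 dB

Step 2 — oversampling processing gain:
G = 10*log10(OSR) = 10*log10(128) = 21.07 dB

Step 3 — total:
SQNR_total = 116.14 + 21.07 = 137.21 dB

Base SQNR = 116.14 dB; oversampled SQNR = 137.21 dB


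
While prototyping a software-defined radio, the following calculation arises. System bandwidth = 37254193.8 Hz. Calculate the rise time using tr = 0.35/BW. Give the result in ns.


Rise time from bandwidth relationship:
tr = 0.35 / BW
   = 0.35 / 37254193.8
   = 9.394915426e-09 s
   = 9.3949 ns

9.3949 ns


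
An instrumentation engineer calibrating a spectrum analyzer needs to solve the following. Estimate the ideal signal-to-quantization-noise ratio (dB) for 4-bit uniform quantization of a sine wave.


Theoretical SNR for a full-scale sinusoid:
SNR = 6.02 * N + 1.76
    = 6.02 * 4 + 1.76
    = 24.08 + 1.76
    = 25.84 dB

25.84 dB


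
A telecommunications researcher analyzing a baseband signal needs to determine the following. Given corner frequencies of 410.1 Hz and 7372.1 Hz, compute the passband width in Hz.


Bandwidth is the difference of -3dB frequencies:
BW = f_high - f_low
   = 7372.1 - 410.1
   = 6962.0 Hz

6962.0 Hz


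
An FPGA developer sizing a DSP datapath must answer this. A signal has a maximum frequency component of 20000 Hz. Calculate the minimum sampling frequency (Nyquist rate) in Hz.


The Nyquist rate is twice the maximum frequency component.
fs_min = 2 * fmax
      = 2 * 20000
      = 40000 Hz

40000


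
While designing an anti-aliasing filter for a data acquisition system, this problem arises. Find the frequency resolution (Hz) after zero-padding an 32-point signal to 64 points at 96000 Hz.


Frequency resolution after zero-padding:
N_padded = 32 * 2 = 64
df = fs / N_padded
   = 96000 / 64
   = 1500.0 Hz

1500.0 Hz


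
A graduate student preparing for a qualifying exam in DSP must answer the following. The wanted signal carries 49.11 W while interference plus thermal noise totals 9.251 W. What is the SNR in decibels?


SNR in decibels:
SNR = 10 * log10(Ps / Pn)
    = 10 * log10(49.11 / 9.251)
    = 10 * log10(5.3086)
    = 10 * 0.725
    = 7.25 dB

7.25 dB


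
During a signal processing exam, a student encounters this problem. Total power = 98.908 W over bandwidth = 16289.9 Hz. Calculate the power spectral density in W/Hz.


Power spectral density:
PSD = P / BW
    = 98.908 / 16289.9
    = 0.00607174 W/Hz

0.00607174 W/Hz


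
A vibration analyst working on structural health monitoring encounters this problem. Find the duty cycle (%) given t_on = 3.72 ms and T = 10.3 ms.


Duty cycle as a percentage:
DC = (t_on / T) * 100
   = (3.72 / 10.3) * 100
   = 0.361165 * 100
   = 36.12 %

36.12 %


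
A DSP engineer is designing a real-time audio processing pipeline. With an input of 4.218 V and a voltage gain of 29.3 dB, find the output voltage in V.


Output voltage from dB gain:
V_out = V_in * 10^(gain_dB / 20)
      = 4.218 * 10^(29.3 / 20)
      = 4.218 * 29.17427
      = 123.0571 V

123.0571 V


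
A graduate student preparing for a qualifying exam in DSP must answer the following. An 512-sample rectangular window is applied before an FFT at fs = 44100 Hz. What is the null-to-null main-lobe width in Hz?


Main lobe width for a rectangular window:
Width = 2 * fs / N
      = 2 * 44100 / 512
      = 88200 / 512
      = 172.266 Hz

172.266 Hz
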